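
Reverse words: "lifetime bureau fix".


Original: "lifetime bureau fix"
Words (1..n): lifetime | bureau | fix
Reversed (n..1): fix | bureau | lifetime
Result = "fix bureau lifetime"


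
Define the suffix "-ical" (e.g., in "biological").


Suffix: -ical
Example: biological (biology + -ical, with a spelling change)
Meaning = relating to


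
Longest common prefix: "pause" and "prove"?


Word 1: "pause"
Word 2: "prove"
Comparing from start:
  Pos 0: 'p' == 'p'
  Pos 1: 'a' != 'r' (stop)
LCP = "p" (length 1)


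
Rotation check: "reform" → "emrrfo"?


Word: "reform", Candidate: "emrrfo"
Method: check if candidate is substring of word+word
"reformreform" contains "emrrfo"? No
Is rotation = No


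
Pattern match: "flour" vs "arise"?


Pattern of "flour": [0, 1, 2, 3, 4]
Pattern of "arise": [0, 1, 2, 3, 4]
Patterns match
Same pattern = Yes


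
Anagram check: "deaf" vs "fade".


Word 1: "deaf" → sorted: adef
Word 2: "fade" → sorted: adef
Same letters? adef == adef
Anagram = Yes


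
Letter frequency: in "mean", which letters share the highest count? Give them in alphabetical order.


Word: "mean"
Letter counts:
  'a': 1
  'e': 1
  'm': 1
  'n': 1
Maximum count = 1
Most frequent = 'a', 'e', 'm', 'n' (1 time each)


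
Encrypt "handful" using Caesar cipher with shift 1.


Word: "handful"
Shift: 1
Each letter → (letter + shift) mod 26:
  'h' (7) + 1 = 8 → 'i'
  'a' (0) + 1 = 1 → 'b'
  'n' (13) + 1 = 14 → 'o'
  'd' (3) + 1 = 4 → 'e'
  'f' (5) + 1 = 6 → 'g'
  'u' (20) + 1 = 21 → 'v'
  'l' (11) + 1 = 12 → 'm'
Result = "iboegvm"


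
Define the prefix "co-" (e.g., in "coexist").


Prefix: co-
Example: coexist = co- + exist
Meaning = together


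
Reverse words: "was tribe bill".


Original: "was tribe bill"
Words (1..n): was | tribe | bill
Reversed (n..1): bill | tribe | was
Result = "bill tribe was"


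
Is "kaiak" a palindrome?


Word: "kaiak"
Reversed: "kaiak"
Forward == Backward? kaiak == kaiak
Palindrome = Yes


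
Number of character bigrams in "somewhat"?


Word: "somewhat" (length 8)
Number of 2-grams = length - 2 + 1 = 8 - 2 + 1
= 7


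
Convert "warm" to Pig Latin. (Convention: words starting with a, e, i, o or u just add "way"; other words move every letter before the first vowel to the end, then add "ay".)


Word: "warm"
Starts with consonant(s) → move to end, add 'ay'
Consonant cluster: "w"
Pig Latin = "armway"


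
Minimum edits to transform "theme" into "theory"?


Word 1: "theme" (length 5)
Word 2: "theory" (length 6)
One optimal edit sequence (insert/delete/substitute each cost 1):
  1. keep 't'
  2. keep 'h'
  3. keep 'e'
  4. insert 'o'  (+1)
  5. substitute 'm' -> 'r'  (+1)
  6. substitute 'e' -> 'y'  (+1)
Total edit operations: 3
Edit distance = 3


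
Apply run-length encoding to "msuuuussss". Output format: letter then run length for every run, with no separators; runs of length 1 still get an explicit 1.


String: "msuuuussss"
Scanning for consecutive runs:
  'm' x 1
  's' x 1
  'u' x 4
  's' x 4
RLE = "m1s1u4s4"


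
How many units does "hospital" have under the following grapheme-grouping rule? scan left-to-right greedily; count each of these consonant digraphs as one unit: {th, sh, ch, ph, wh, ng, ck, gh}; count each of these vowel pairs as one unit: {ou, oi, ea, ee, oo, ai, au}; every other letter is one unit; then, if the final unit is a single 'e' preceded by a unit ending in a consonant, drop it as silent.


Word: "hospital" (8 letters)
Left-to-right scan:
  [1] 'h' (letter)
  [2] 'o' (letter)
  [3] 's' (letter)
  [4] 'p' (letter)
  [5] 'i' (letter)
  [6] 't' (letter)
  [7] 'a' (letter)
  [8] 'l' (letter)
Units from scan: 8
Sound units = 8 units


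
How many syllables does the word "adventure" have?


Word: "adventure"
Syllable breakdown: ad / ven / ture
Counting: 3 parts
= 3 syllables


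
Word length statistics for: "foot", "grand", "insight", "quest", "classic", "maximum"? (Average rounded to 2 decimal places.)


Lengths: "foot"=4, "grand"=5, "insight"=7, "quest"=5, "classic"=7, "maximum"=7
Sum = 35, Count = 6
Average = 35/6 = 5.83
= avg=5.83, min=4, max=7


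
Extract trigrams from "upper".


Word: "upper" (length 5)
Number of trigrams = 5 - 3 + 1 = 3
  Position 0: "upp"
  Position 1: "ppe"
  Position 2: "per"
Trigrams = "upp", "ppe", "per"


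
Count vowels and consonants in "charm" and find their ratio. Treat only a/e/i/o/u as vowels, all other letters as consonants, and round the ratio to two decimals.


Word: "charm"
Vowels (a,e,i,o,u): 1
Consonants: 4
Ratio = 1/4
= 0.25


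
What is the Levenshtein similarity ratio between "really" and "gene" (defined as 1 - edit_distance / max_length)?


Word 1: "really" (length 6)
Word 2: "gene" (length 4)
One optimal edit sequence:
  1. substitute 'r' -> 'g'  (+1)
  2. keep 'e'
  3. delete 'a'  (+1)
  4. delete 'l'  (+1)
  5. substitute 'l' -> 'n'  (+1)
  6. substitute 'y' -> 'e'  (+1)
Edit distance = 5
Max length = max(6, 4) = 6
Similarity = 1 - 5/6
= 0.1667


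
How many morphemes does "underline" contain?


Word: "underline"
Morphemes: under- / line
Each morpheme carries meaning
= 2 morphemes


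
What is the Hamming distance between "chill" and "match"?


Comparing character by character (same length = 5):
  Pos 0: 'c' vs 'm' !=
  Pos 1: 'h' vs 'a' !=
  Pos 2: 'i' vs 't' !=
  Pos 3: 'l' vs 'c' !=
  Pos 4: 'l' vs 'h' !=
Hamming distance = 5


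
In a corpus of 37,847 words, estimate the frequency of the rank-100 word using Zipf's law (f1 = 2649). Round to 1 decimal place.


Zipf's law: f(r) = f(1) / r
f(1) = 2649
f(100) = 2649 / 100
= 26.5 occurrences


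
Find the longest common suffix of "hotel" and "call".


Word 1: "hotel"
Word 2: "call"
Comparing from end:
  Pos -1: 'l' == 'l'
  Pos -2: 'e' != 'l' (stop)
LCS = "l" (length 1)


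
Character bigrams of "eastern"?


Word: "eastern" (length 7)
Number of bigrams = 7 - 2 + 1 = 6
  Position 0: "ea"
  Position 1: "as"
  Position 2: "st"
  Position 3: "te"
  Position 4: "er"
  Position 5: "rn"
Bigrams = "ea", "as", "st", "te", "er", "rn"


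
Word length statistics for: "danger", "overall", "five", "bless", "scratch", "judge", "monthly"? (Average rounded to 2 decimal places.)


Lengths: "danger"=6, "overall"=7, "five"=4, "bless"=5, "scratch"=7, "judge"=5, "monthly"=7
Sum = 41, Count = 7
Average = 41/7 = 5.86
= avg=5.86, min=4, max=7


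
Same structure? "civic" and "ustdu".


Pattern of "civic": [0, 1, 2, 1, 0]
Pattern of "ustdu": [0, 1, 2, 3, 0]
Patterns do not match
Same pattern = No


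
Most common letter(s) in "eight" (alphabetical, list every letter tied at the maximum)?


Word: "eight"
Letter counts:
  'e': 1
  'g': 1
  'h': 1
  'i': 1
  't': 1
Maximum count = 1
Most frequent = 'e', 'g', 'h', 'i', 't' (1 time each)


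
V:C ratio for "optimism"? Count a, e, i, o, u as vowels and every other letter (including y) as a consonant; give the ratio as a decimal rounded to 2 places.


Word: "optimism"
Vowels (a,e,i,o,u): 3
Consonants: 5
Ratio = 3/5
= 0.60


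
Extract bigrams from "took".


Word: "took" (length 4)
Number of bigrams = 4 - 2 + 1 = 3
  Position 0: "to"
  Position 1: "oo"
  Position 2: "ok"
Bigrams = "to", "oo", "ok"


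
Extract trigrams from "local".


Word: "local" (length 5)
Number of trigrams = 5 - 3 + 1 = 3
  Position 0: "loc"
  Position 1: "oca"
  Position 2: "cal"
Trigrams = "loc", "oca", "cal"


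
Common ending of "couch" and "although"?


Word 1: "couch"
Word 2: "although"
Comparing from end:
  Pos -1: 'h' == 'h'
  Pos -2: 'c' != 'g' (stop)
LCS = "h" (length 1)


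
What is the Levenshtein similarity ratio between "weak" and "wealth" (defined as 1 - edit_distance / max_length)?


Word 1: "weak" (length 4)
Word 2: "wealth" (length 6)
One optimal edit sequence:
  1. keep 'w'
  2. keep 'e'
  3. keep 'a'
  4. insert 'l'  (+1)
  5. insert 't'  (+1)
  6. substitute 'k' -> 'h'  (+1)
Edit distance = 3
Max length = max(4, 6) = 6
Similarity = 1 - 3/6
= 0.5000


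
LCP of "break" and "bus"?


Word 1: "break"
Word 2: "bus"
Comparing from start:
  Pos 0: 'b' == 'b'
  Pos 1: 'r' != 'u' (stop)
LCP = "b" (length 1)


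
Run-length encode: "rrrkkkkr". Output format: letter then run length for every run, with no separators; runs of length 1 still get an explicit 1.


String: "rrrkkkkr"
Scanning for consecutive runs:
  'r' x 3
  'k' x 4
  'r' x 1
RLE = "r3k4r1"


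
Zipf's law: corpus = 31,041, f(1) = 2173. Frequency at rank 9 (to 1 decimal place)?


Zipf's law: f(r) = f(1) / r
f(1) = 2173
f(9) = 2173 / 9
= 241.4 occurrences


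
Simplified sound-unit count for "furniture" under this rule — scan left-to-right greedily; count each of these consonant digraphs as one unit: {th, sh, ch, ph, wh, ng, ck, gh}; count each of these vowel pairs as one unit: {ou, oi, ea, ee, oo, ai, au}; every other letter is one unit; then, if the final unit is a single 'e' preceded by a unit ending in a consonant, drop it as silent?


Word: "furniture" (9 letters)
Left-to-right scan:
  [1] 'f' (letter)
  [2] 'u' (letter)
  [3] 'r' (letter)
  [4] 'n' (letter)
  [5] 'i' (letter)
  [6] 't' (letter)
  [7] 'u' (letter)
  [8] 'r' (letter)
  [9] 'e' (letter)
Units from scan: 9
Final unit is 'e' after a consonant -> drop as silent (-1)
Sound units = 8 units


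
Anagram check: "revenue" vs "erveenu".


Word 1: "revenue" → sorted: eeenruv
Word 2: "erveenu" → sorted: eeenruv
Same letters? eeenruv == eeenruv
Anagram = Yes


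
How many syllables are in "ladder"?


Word: "ladder"
Syllable breakdown: lad · der
Counting: 2 parts
= 2 syllables


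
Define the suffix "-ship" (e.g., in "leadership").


Suffix: -ship
Example: leadership (leader + -ship)
Meaning = state / position


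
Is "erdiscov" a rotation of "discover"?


Word: "discover", Candidate: "erdiscov"
Method: check if candidate is substring of word+word
"discoverdiscover" contains "erdiscov"? Yes
Is rotation = Yes


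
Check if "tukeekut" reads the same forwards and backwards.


Word: "tukeekut"
Reversed: "tukeekut"
Forward == Backward? tukeekut == tukeekut
Palindrome = Yes


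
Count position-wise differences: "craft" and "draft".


Comparing character by character (same length = 5):
  Pos 0: 'c' vs 'd' !=
  Pos 1: 'r' vs 'r' =
  Pos 2: 'a' vs 'a' =
  Pos 3: 'f' vs 'f' =
  Pos 4: 't' vs 't' =
Hamming distance = 1


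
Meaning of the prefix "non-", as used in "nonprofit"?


Prefix: non-
As in: nonprofit -> non- + profit
Meaning = not


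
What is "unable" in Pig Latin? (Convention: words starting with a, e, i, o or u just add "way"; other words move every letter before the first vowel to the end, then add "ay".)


Word: "unable"
Starts with vowel → add 'way'
Pig Latin = "unableway"


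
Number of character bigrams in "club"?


Word: "club" (length 4)
Number of 2-grams = length - 2 + 1 = 4 - 2 + 1
= 3


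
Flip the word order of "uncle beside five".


Original: "uncle beside five"
Words (1..n): uncle | beside | five
Reversed (n..1): five | beside | uncle
Result = "five beside uncle"


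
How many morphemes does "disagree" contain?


Word: "disagree"
Morphemes: dis- | agree
Each morpheme carries meaning
= 2 morphemes


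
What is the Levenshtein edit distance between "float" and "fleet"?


Word 1: "float" (length 5)
Word 2: "fleet" (length 5)
One optimal edit sequence (insert/delete/substitute each cost 1):
  1. keep 'f'
  2. keep 'l'
  3. substitute 'o' -> 'e'  (+1)
  4. substitute 'a' -> 'e'  (+1)
  5. keep 't'
Total edit operations: 2
Edit distance = 2


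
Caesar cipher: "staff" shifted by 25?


Word: "staff"
Shift: 25
Each letter → (letter + shift) mod 26:
  's' (18) + 25 = 17 → 'r'
  't' (19) + 25 = 18 → 's'
  'a' (0) + 25 = 25 → 'z'
  'f' (5) + 25 = 4 → 'e'
  'f' (5) + 25 = 4 → 'e'
Result = "rszee"


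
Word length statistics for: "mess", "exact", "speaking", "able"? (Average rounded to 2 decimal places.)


Lengths: "mess"=4, "exact"=5, "speaking"=8, "able"=4
Sum = 21, Count = 4
Average = 21/4 = 5.25
= avg=5.25, min=4, max=8


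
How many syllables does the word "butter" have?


Word: "butter"
Syllable breakdown: but | ter
Counting: 2 parts
= 2 syllables


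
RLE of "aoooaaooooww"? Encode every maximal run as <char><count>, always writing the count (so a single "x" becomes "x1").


String: "aoooaaooooww"
Scanning for consecutive runs:
  'a' x 1
  'o' x 3
  'a' x 2
  'o' x 4
  'w' x 2
RLE = "a1o3a2o4w2"


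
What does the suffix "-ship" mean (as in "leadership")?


Suffix: -ship
Example: leadership = leader + -ship
Meaning = state / position


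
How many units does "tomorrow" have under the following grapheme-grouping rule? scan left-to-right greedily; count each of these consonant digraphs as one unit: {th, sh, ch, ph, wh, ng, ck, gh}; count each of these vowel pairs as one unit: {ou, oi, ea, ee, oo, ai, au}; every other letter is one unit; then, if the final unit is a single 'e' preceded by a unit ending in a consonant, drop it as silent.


Word: "tomorrow" (8 letters)
Left-to-right scan:
  1. 't' (letter)
  2. 'o' (letter)
  3. 'm' (letter)
  4. 'o' (letter)
  5. 'r' (letter)
  6. 'r' (letter)
  7. 'o' (letter)
  8. 'w' (letter)
Units from scan: 8
Sound units = 8 units


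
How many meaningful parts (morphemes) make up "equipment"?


Word: "equipment"
Morphemes: equip / -ment
Each morpheme carries meaning
= 2 morphemes


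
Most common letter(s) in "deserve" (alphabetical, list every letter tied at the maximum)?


Word: "deserve"
Letter counts:
  'd': 1
  'e': 3
  'r': 1
  's': 1
  'v': 1
Maximum count = 3
Most frequent = 'e' (3 times each)


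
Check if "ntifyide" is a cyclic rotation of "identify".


Word: "identify", Candidate: "ntifyide"
Method: check if candidate is substring of word+word
"identifyidentify" contains "ntifyide"? Yes
Is rotation = Yes


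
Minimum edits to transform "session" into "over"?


Word 1: "session" (length 7)
Word 2: "over" (length 4)
One optimal edit sequence (insert/delete/substitute each cost 1):
  1. delete 's'  (+1)
  2. delete 'e'  (+1)
  3. delete 's'  (+1)
  4. substitute 's' -> 'o'  (+1)
  5. substitute 'i' -> 'v'  (+1)
  6. substitute 'o' -> 'e'  (+1)
  7. substitute 'n' -> 'r'  (+1)
Total edit operations: 7
Edit distance = 7


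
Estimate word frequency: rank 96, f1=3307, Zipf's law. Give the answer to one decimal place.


Zipf's law: f(r) = f(1) / r
f(1) = 3307
f(96) = 3307 / 96
= 34.4 occurrences


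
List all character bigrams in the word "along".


Word: "along" (length 5)
Number of bigrams = 5 - 2 + 1 = 4
  Position 0: "al"
  Position 1: "lo"
  Position 2: "on"
  Position 3: "ng"
Bigrams = "al", "lo", "on", "ng"


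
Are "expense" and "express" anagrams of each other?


Word 1: "expense" → sorted: eeenpsx
Word 2: "express" → sorted: eeprssx
Same letters? eeenpsx != eeprssx
Anagram = No


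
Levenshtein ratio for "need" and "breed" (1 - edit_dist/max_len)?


Word 1: "need" (length 4)
Word 2: "breed" (length 5)
One optimal edit sequence:
  1. insert 'b'  (+1)
  2. substitute 'n' -> 'r'  (+1)
  3. keep 'e'
  4. keep 'e'
  5. keep 'd'
Edit distance = 2
Max length = max(4, 5) = 5
Similarity = 1 - 2/5
= 0.6000


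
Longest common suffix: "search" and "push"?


Word 1: "search"
Word 2: "push"
Comparing from end:
  Pos -1: 'h' == 'h'
  Pos -2: 'c' != 's' (stop)
LCS = "h" (length 1)


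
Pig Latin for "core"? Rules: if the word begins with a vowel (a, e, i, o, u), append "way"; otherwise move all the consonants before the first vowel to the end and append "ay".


Word: "core"
Starts with consonant(s) → move to end, add 'ay'
Consonant cluster: "c"
Pig Latin = "orecay"


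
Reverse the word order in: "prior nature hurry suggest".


Original: "prior nature hurry suggest"
Words (1..n): prior | nature | hurry | suggest
Reversed (n..1): suggest | hurry | nature | prior
Result = "suggest hurry nature prior"


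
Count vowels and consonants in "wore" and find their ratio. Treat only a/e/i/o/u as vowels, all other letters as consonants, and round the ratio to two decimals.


Word: "wore"
Vowels (a,e,i,o,u): 2
Consonants: 2
Ratio = 2/2
= 1.00


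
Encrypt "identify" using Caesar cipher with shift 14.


Word: "identify"
Shift: 14
Each letter → (letter + shift) mod 26:
  'i' (8) + 14 = 22 → 'w'
  'd' (3) + 14 = 17 → 'r'
  'e' (4) + 14 = 18 → 's'
  'n' (13) + 14 = 1 → 'b'
  't' (19) + 14 = 7 → 'h'
  'i' (8) + 14 = 22 → 'w'
  'f' (5) + 14 = 19 → 't'
  'y' (24) + 14 = 12 → 'm'
Result = "wrsbhwtm"


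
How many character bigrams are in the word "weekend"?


Word: "weekend" (length 7)
Number of 2-grams = length - 2 + 1 = 7 - 2 + 1
= 6


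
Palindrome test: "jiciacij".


Word: "jiciacij"
Reversed: "jicaicij"
Forward == Backward? jiciacij != jicaicij
Palindrome = No


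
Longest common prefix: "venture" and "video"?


Word 1: "venture"
Word 2: "video"
Comparing from start:
  Pos 0: 'v' == 'v'
  Pos 1: 'e' != 'i' (stop)
LCP = "v" (length 1)


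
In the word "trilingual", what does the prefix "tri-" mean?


Prefix: tri-
Example: trilingual (tri- + lingual)
Meaning = three


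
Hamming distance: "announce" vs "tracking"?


Comparing character by character (same length = 8):
  Pos 0: 'a' vs 't' !=
  Pos 1: 'n' vs 'r' !=
  Pos 2: 'n' vs 'a' !=
  Pos 3: 'o' vs 'c' !=
  Pos 4: 'u' vs 'k' !=
  Pos 5: 'n' vs 'i' !=
  Pos 6: 'c' vs 'n' !=
  Pos 7: 'e' vs 'g' !=
Hamming distance = 8


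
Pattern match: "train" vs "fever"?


Pattern of "train": [0, 1, 2, 3, 4]
Pattern of "fever": [0, 1, 2, 1, 3]
Patterns do not match
Same pattern = No


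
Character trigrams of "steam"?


Word: "steam" (length 5)
Number of trigrams = 5 - 3 + 1 = 3
  Position 0: "ste"
  Position 1: "tea"
  Position 2: "eam"
Trigrams = "ste", "tea", "eam"


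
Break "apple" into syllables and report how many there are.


Word: "apple"
Syllable breakdown: ap-ple
Counting: 2 parts
= 2 syllables


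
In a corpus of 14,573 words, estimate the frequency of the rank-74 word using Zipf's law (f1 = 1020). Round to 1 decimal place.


Zipf's law: f(r) = f(1) / r
f(1) = 1020
f(74) = 1020 / 74
= 13.8 occurrences


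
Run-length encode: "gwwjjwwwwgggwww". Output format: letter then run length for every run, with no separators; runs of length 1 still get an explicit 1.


String: "gwwjjwwwwgggwww"
Scanning for consecutive runs:
  'g' x 1
  'w' x 2
  'j' x 2
  'w' x 4
  'g' x 3
  'w' x 3
RLE = "g1w2j2w4g3w3"


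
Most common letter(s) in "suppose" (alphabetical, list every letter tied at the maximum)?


Word: "suppose"
Letter counts:
  'e': 1
  'o': 1
  'p': 2
  's': 2
  'u': 1
Maximum count = 2
Most frequent = 'p', 's' (2 times each)


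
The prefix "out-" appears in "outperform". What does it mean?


Prefix: out-
Example: outperform (out- + perform)
Meaning = surpass


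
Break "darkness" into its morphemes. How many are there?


Word: "darkness"
Morphemes: dark / -ness
Each morpheme carries meaning
= 2 morphemes


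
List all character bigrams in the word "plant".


Word: "plant" (length 5)
Number of bigrams = 5 - 2 + 1 = 4
  Position 0: "pl"
  Position 1: "la"
  Position 2: "an"
  Position 3: "nt"
Bigrams = "pl", "la", "an", "nt"


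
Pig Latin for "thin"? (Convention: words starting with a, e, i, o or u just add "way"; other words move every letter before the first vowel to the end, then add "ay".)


Word: "thin"
Starts with consonant(s) → move to end, add 'ay'
Consonant cluster: "th"
Pig Latin = "inthay"


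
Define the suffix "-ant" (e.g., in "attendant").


Suffix: -ant
Example: attendant (attend + -ant)
Meaning = one who / that which


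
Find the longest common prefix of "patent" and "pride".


Word 1: "patent"
Word 2: "pride"
Comparing from start:
  Pos 0: 'p' == 'p'
  Pos 1: 'a' != 'r' (stop)
LCP = "p" (length 1)


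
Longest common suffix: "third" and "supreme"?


Word 1: "third"
Word 2: "supreme"
Comparing from end:
  Pos -1: 'd' != 'e' (stop)
LCS = "" (length 0)


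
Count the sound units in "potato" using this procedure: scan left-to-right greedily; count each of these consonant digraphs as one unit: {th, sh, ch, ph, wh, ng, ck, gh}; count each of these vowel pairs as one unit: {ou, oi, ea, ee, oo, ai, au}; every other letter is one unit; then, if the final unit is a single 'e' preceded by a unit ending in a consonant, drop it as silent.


Word: "potato" (6 letters)
Left-to-right scan:
  1. 'p' (letter)
  2. 'o' (letter)
  3. 't' (letter)
  4. 'a' (letter)
  5. 't' (letter)
  6. 'o' (letter)
Units from scan: 6
Sound units = 6 units


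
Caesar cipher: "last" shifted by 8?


Word: "last"
Shift: 8
Each letter → (letter + shift) mod 26:
  'l' (11) + 8 = 19 → 't'
  'a' (0) + 8 = 8 → 'i'
  's' (18) + 8 = 0 → 'a'
  't' (19) + 8 = 1 → 'b'
Result = "tiab"


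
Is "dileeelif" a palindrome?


Word: "dileeelif"
Reversed: "fileeelid"
Forward == Backward? dileeelif != fileeelid
Palindrome = No


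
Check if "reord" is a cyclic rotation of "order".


Word: "order", Candidate: "reord"
Method: check if candidate is substring of word+word
"orderorder" contains "reord"? No
Is rotation = No


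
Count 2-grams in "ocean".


Word: "ocean" (length 5)
Number of 2-grams = length - 2 + 1 = 5 - 2 + 1
= 4


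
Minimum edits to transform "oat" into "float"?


Word 1: "oat" (length 3)
Word 2: "float" (length 5)
One optimal edit sequence (insert/delete/substitute each cost 1):
  1. insert 'f'  (+1)
  2. insert 'l'  (+1)
  3. keep 'o'
  4. keep 'a'
  5. keep 't'
Total edit operations: 2
Edit distance = 2


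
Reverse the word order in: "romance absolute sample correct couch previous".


Original: "romance absolute sample correct couch previous"
Words (1..n): romance | absolute | sample | correct | couch | previous
Reversed (n..1): previous | couch | correct | sample | absolute | romance
Result = "previous couch correct sample absolute romance"


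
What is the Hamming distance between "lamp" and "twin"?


Comparing character by character (same length = 4):
  Pos 0: 'l' vs 't' !=
  Pos 1: 'a' vs 'w' !=
  Pos 2: 'm' vs 'i' !=
  Pos 3: 'p' vs 'n' !=
Hamming distance = 4


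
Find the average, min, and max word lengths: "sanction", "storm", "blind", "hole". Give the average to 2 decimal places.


Lengths: "sanction"=8, "storm"=5, "blind"=5, "hole"=4
Sum = 22, Count = 4
Average = 22/4 = 5.50
= avg=5.50, min=4, max=8


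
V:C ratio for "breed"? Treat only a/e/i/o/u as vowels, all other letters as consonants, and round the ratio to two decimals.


Word: "breed"
Vowels (a,e,i,o,u): 2
Consonants: 3
Ratio = 2/3
= 0.67


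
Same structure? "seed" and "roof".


Pattern of "seed": [0, 1, 1, 2]
Pattern of "roof": [0, 1, 1, 2]
Patterns match
Same pattern = Yes


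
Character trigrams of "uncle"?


Word: "uncle" (length 5)
Number of trigrams = 5 - 3 + 1 = 3
  Position 0: "unc"
  Position 1: "ncl"
  Position 2: "cle"
Trigrams = "unc", "ncl", "cle"


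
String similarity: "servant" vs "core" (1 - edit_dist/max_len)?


Word 1: "servant" (length 7)
Word 2: "core" (length 4)
One optimal edit sequence:
  1. substitute 's' -> 'c'  (+1)
  2. substitute 'e' -> 'o'  (+1)
  3. keep 'r'
  4. delete 'v'  (+1)
  5. delete 'a'  (+1)
  6. delete 'n'  (+1)
  7. substitute 't' -> 'e'  (+1)
Edit distance = 6
Max length = max(7, 4) = 7
Similarity = 1 - 6/7
= 0.1429


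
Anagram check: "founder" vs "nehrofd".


Word 1: "founder" → sorted: defnoru
Word 2: "nehrofd" → sorted: defhnor
Same letters? defnoru != defhnor
Anagram = No


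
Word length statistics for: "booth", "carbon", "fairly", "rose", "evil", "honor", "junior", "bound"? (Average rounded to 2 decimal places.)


Lengths: "booth"=5, "carbon"=6, "fairly"=6, "rose"=4, "evil"=4, "honor"=5, "junior"=6, "bound"=5
Sum = 41, Count = 8
Average = 41/8 = 5.13
= avg=5.13, min=4, max=6


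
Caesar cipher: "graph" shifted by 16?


Word: "graph"
Shift: 16
Each letter → (letter + shift) mod 26:
  'g' (6) + 16 = 22 → 'w'
  'r' (17) + 16 = 7 → 'h'
  'a' (0) + 16 = 16 → 'q'
  'p' (15) + 16 = 5 → 'f'
  'h' (7) + 16 = 23 → 'x'
Result = "whqfx"


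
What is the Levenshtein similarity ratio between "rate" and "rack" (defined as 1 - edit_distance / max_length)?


Word 1: "rate" (length 4)
Word 2: "rack" (length 4)
One optimal edit sequence:
  1. keep 'r'
  2. keep 'a'
  3. substitute 't' -> 'c'  (+1)
  4. substitute 'e' -> 'k'  (+1)
Edit distance = 2
Max length = max(4, 4) = 4
Similarity = 1 - 2/4
= 0.5000


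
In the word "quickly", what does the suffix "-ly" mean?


Suffix: -ly
Example: quickly (quick + -ly)
Meaning = in a manner


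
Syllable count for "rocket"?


Word: "rocket"
Syllable breakdown: rock · et
Counting: 2 parts
= 2 syllables


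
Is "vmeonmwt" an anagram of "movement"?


Word 1: "movement" → sorted: eemmnotv
Word 2: "vmeonmwt" → sorted: emmnotvw
Same letters? eemmnotv != emmnotvw
Anagram = No


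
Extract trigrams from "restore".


Word: "restore" (length 7)
Number of trigrams = 7 - 3 + 1 = 5
  Position 0: "res"
  Position 1: "est"
  Position 2: "sto"
  Position 3: "tor"
  Position 4: "ore"
Trigrams = "res", "est", "sto", "tor", "ore"


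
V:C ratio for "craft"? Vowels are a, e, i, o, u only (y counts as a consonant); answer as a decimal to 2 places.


Word: "craft"
Vowels (a,e,i,o,u): 1
Consonants: 4
Ratio = 1/4
= 0.25


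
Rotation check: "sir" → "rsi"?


Word: "sir", Candidate: "rsi"
Method: check if candidate is substring of word+word
"sirsir" contains "rsi"? Yes
Is rotation = Yes


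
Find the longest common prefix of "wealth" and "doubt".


Word 1: "wealth"
Word 2: "doubt"
Comparing from start:
  Pos 0: 'w' != 'd' (stop)
LCP = "" (length 0)


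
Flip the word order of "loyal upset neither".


Original: "loyal upset neither"
Words (1..n): loyal | upset | neither
Reversed (n..1): neither | upset | loyal
Result = "neither upset loyal"


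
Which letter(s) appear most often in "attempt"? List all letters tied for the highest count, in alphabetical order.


Word: "attempt"
Letter counts:
  'a': 1
  'e': 1
  'm': 1
  'p': 1
  't': 3
Maximum count = 3
Most frequent = 't' (3 times each)


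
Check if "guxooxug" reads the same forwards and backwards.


Word: "guxooxug"
Reversed: "guxooxug"
Forward == Backward? guxooxug == guxooxug
Palindrome = Yes


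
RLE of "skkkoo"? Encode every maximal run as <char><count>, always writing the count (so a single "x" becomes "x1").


String: "skkkoo"
Scanning for consecutive runs:
  's' x 1
  'k' x 3
  'o' x 2
RLE = "s1k3o2"


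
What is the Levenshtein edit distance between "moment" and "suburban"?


Word 1: "moment" (length 6)
Word 2: "suburban" (length 8)
One optimal edit sequence (insert/delete/substitute each cost 1):
  1. insert 's'  (+1)
  2. insert 'u'  (+1)
  3. substitute 'm' -> 'b'  (+1)
  4. substitute 'o' -> 'u'  (+1)
  5. substitute 'm' -> 'r'  (+1)
  6. substitute 'e' -> 'b'  (+1)
  7. substitute 'n' -> 'a'  (+1)
  8. substitute 't' -> 'n'  (+1)
Total edit operations: 8
Edit distance = 8


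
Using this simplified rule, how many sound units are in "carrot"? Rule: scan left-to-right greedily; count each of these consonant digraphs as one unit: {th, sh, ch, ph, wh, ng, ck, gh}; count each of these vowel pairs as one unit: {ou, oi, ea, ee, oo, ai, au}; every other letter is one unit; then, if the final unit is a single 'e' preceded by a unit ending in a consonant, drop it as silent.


Word: "carrot" (6 letters)
Left-to-right scan:
  (1) 'c' (letter)
  (2) 'a' (letter)
  (3) 'r' (letter)
  (4) 'r' (letter)
  (5) 'o' (letter)
  (6) 't' (letter)
Units from scan: 6
Sound units = 6 units


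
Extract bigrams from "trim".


Word: "trim" (length 4)
Number of bigrams = 4 - 2 + 1 = 3
  Position 0: "tr"
  Position 1: "ri"
  Position 2: "im"
Bigrams = "tr", "ri", "im"


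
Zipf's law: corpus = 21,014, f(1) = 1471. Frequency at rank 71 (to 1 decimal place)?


Zipf's law: f(r) = f(1) / r
f(1) = 1471
f(71) = 1471 / 71
= 20.7 occurrences


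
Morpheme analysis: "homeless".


Word: "homeless"
Morphemes: home / -less
Each morpheme carries meaning
= 2 morphemes


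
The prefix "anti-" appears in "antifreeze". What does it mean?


Prefix: anti-
Example: antifreeze (anti- + freeze)
Meaning = against


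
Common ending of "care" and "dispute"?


Word 1: "care"
Word 2: "dispute"
Comparing from end:
  Pos -1: 'e' == 'e'
  Pos -2: 'r' != 't' (stop)
LCS = "e" (length 1)


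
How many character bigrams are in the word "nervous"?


Word: "nervous" (length 7)
Number of 2-grams = length - 2 + 1 = 7 - 2 + 1
= 6


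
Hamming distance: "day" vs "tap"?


Comparing character by character (same length = 3):
  Pos 0: 'd' vs 't' !=
  Pos 1: 'a' vs 'a' =
  Pos 2: 'y' vs 'p' !=
Hamming distance = 2


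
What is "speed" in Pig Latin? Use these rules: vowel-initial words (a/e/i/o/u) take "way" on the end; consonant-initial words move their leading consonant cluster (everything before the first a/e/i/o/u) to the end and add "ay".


Word: "speed"
Starts with consonant(s) → move to end, add 'ay'
Consonant cluster: "sp"
Pig Latin = "eedspay"


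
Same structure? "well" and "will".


Pattern of "well": [0, 1, 2, 2]
Pattern of "will": [0, 1, 2, 2]
Patterns match
Same pattern = Yes


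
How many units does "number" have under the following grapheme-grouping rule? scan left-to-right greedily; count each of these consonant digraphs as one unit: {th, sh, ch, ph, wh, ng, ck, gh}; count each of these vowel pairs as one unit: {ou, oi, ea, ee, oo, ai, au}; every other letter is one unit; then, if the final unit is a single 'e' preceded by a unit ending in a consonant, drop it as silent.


Word: "number" (6 letters)
Left-to-right scan:
  (1) 'n' (letter)
  (2) 'u' (letter)
  (3) 'm' (letter)
  (4) 'b' (letter)
  (5) 'e' (letter)
  (6) 'r' (letter)
Units from scan: 6
Sound units = 6 units


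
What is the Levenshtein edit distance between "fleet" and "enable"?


Word 1: "fleet" (length 5)
Word 2: "enable" (length 6)
One optimal edit sequence (insert/delete/substitute each cost 1):
  1. insert 'e'  (+1)
  2. substitute 'f' -> 'n'  (+1)
  3. substitute 'l' -> 'a'  (+1)
  4. substitute 'e' -> 'b'  (+1)
  5. substitute 'e' -> 'l'  (+1)
  6. substitute 't' -> 'e'  (+1)
Total edit operations: 6
Edit distance = 6


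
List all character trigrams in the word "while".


Word: "while" (length 5)
Number of trigrams = 5 - 3 + 1 = 3
  Position 0: "whi"
  Position 1: "hil"
  Position 2: "ile"
Trigrams = "whi", "hil", "ile"


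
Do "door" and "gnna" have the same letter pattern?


Pattern of "door": [0, 1, 1, 2]
Pattern of "gnna": [0, 1, 1, 2]
Patterns match
Same pattern = Yes


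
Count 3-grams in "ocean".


Word: "ocean" (length 5)
Number of 3-grams = length - 3 + 1 = 5 - 3 + 1
= 3


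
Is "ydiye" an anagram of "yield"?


Word 1: "yield" → sorted: deily
Word 2: "ydiye" → sorted: deiyy
Same letters? deily != deiyy
Anagram = No


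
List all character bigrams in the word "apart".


Word: "apart" (length 5)
Number of bigrams = 5 - 2 + 1 = 4
  Position 0: "ap"
  Position 1: "pa"
  Position 2: "ar"
  Position 3: "rt"
Bigrams = "ap", "pa", "ar", "rt"


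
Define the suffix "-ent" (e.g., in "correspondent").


Suffix: -ent
Example: correspondent (correspond + -ent)
Meaning = one who / that which


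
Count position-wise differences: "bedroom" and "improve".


Comparing character by character (same length = 7):
  Pos 0: 'b' vs 'i' !=
  Pos 1: 'e' vs 'm' !=
  Pos 2: 'd' vs 'p' !=
  Pos 3: 'r' vs 'r' =
  Pos 4: 'o' vs 'o' =
  Pos 5: 'o' vs 'v' !=
  Pos 6: 'm' vs 'e' !=
Hamming distance = 5


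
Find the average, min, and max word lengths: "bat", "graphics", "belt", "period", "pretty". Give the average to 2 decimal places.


Lengths: "bat"=3, "graphics"=8, "belt"=4, "period"=6, "pretty"=6
Sum = 27, Count = 5
Average = 27/5 = 5.40
= avg=5.40, min=3, max=8


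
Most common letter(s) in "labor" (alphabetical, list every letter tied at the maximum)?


Word: "labor"
Letter counts:
  'a': 1
  'b': 1
  'l': 1
  'o': 1
  'r': 1
Maximum count = 1
Most frequent = 'a', 'b', 'l', 'o', 'r' (1 time each)


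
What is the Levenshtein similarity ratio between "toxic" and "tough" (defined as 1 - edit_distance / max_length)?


Word 1: "toxic" (length 5)
Word 2: "tough" (length 5)
One optimal edit sequence:
  1. keep 't'
  2. keep 'o'
  3. substitute 'x' -> 'u'  (+1)
  4. substitute 'i' -> 'g'  (+1)
  5. substitute 'c' -> 'h'  (+1)
Edit distance = 3
Max length = max(5, 5) = 5
Similarity = 1 - 3/5
= 0.4000


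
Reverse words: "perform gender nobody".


Original: "perform gender nobody"
Words (1..n): perform | gender | nobody
Reversed (n..1): nobody | gender | perform
Result = "nobody gender perform"


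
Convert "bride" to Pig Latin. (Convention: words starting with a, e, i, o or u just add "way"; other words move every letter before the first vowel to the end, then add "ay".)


Word: "bride"
Starts with consonant(s) → move to end, add 'ay'
Consonant cluster: "br"
Pig Latin = "idebray"


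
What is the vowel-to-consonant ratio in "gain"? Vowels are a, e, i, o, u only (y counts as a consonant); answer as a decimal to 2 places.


Word: "gain"
Vowels (a,e,i,o,u): 2
Consonants: 2
Ratio = 2/2
= 1.00


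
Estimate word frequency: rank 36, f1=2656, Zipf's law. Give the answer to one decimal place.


Zipf's law: f(r) = f(1) / r
f(1) = 2656
f(36) = 2656 / 36
= 73.8 occurrences


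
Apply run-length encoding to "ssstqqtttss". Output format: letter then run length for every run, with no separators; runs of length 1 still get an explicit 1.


String: "ssstqqtttss"
Scanning for consecutive runs:
  's' x 3
  't' x 1
  'q' x 2
  't' x 3
  's' x 2
RLE = "s3t1q2t3s2"


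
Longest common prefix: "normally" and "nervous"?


Word 1: "normally"
Word 2: "nervous"
Comparing from start:
  Pos 0: 'n' == 'n'
  Pos 1: 'o' != 'e' (stop)
LCP = "n" (length 1)


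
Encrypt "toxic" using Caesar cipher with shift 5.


Word: "toxic"
Shift: 5
Each letter → (letter + shift) mod 26:
  't' (19) + 5 = 24 → 'y'
  'o' (14) + 5 = 19 → 't'
  'x' (23) + 5 = 2 → 'c'
  'i' (8) + 5 = 13 → 'n'
  'c' (2) + 5 = 7 → 'h'
Result = "ytcnh"


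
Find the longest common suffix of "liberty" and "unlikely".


Word 1: "liberty"
Word 2: "unlikely"
Comparing from end:
  Pos -1: 'y' == 'y'
  Pos -2: 't' != 'l' (stop)
LCS = "y" (length 1)


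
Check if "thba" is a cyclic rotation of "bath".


Word: "bath", Candidate: "thba"
Method: check if candidate is substring of word+word
"bathbath" contains "thba"? Yes
Is rotation = Yes


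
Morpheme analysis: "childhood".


Word: "childhood"
Morphemes: child + -hood
Each morpheme carries meaning
= 2 morphemes


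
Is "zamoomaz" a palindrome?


Word: "zamoomaz"
Reversed: "zamoomaz"
Forward == Backward? zamoomaz == zamoomaz
Palindrome = Yes


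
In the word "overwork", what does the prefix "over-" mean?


Prefix: over-
As in: overwork -> over- + work
Meaning = excessive


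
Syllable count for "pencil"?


Word: "pencil"
Syllable breakdown: pen / cil
Counting: 2 parts
= 2 syllables


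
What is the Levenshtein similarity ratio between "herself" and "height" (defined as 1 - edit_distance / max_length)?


Word 1: "herself" (length 7)
Word 2: "height" (length 6)
One optimal edit sequence:
  1. keep 'h'
  2. keep 'e'
  3. delete 'r'  (+1)
  4. substitute 's' -> 'i'  (+1)
  5. substitute 'e' -> 'g'  (+1)
  6. substitute 'l' -> 'h'  (+1)
  7. substitute 'f' -> 't'  (+1)
Edit distance = 5
Max length = max(7, 6) = 7
Similarity = 1 - 5/7
= 0.2857


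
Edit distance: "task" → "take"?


Word 1: "task" (length 4)
Word 2: "take" (length 4)
One optimal edit sequence (insert/delete/substitute each cost 1):
  1. keep 't'
  2. keep 'a'
  3. substitute 's' -> 'k'  (+1)
  4. substitute 'k' -> 'e'  (+1)
Total edit operations: 2
Edit distance = 2


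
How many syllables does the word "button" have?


Word: "button"
Syllable breakdown: but · ton
Counting: 2 parts
= 2 syllables


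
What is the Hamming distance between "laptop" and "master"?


Comparing character by character (same length = 6):
  Pos 0: 'l' vs 'm' !=
  Pos 1: 'a' vs 'a' =
  Pos 2: 'p' vs 's' !=
  Pos 3: 't' vs 't' =
  Pos 4: 'o' vs 'e' !=
  Pos 5: 'p' vs 'r' !=
Hamming distance = 4


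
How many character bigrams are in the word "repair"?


Word: "repair" (length 6)
Number of 2-grams = length - 2 + 1 = 6 - 2 + 1
= 5


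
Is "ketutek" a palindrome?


Word: "ketutek"
Reversed: "ketutek"
Forward == Backward? ketutek == ketutek
Palindrome = Yes


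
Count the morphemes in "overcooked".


Word: "overcooked"
Morphemes: over- / cook / -ed
Each morpheme carries meaning
= 3 morphemes


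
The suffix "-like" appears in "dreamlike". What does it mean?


Suffix: -like
Example: dreamlike = dream + -like
Meaning = resembling


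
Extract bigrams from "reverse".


Word: "reverse" (length 7)
Number of bigrams = 7 - 2 + 1 = 6
  Position 0: "re"
  Position 1: "ev"
  Position 2: "ve"
  Position 3: "er"
  Position 4: "rs"
  Position 5: "se"
Bigrams = "re", "ev", "ve", "er", "rs", "se"


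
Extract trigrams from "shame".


Word: "shame" (length 5)
Number of trigrams = 5 - 3 + 1 = 3
  Position 0: "sha"
  Position 1: "ham"
  Position 2: "ame"
Trigrams = "sha", "ham", "ame"


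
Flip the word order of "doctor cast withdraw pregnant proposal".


Original: "doctor cast withdraw pregnant proposal"
Words (1..n): doctor | cast | withdraw | pregnant | proposal
Reversed (n..1): proposal | pregnant | withdraw | cast | doctor
Result = "proposal pregnant withdraw cast doctor"


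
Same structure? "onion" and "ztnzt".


Pattern of "onion": [0, 1, 2, 0, 1]
Pattern of "ztnzt": [0, 1, 2, 0, 1]
Patterns match
Same pattern = Yes


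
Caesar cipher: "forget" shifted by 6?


Word: "forget"
Shift: 6
Each letter → (letter + shift) mod 26:
  'f' (5) + 6 = 11 → 'l'
  'o' (14) + 6 = 20 → 'u'
  'r' (17) + 6 = 23 → 'x'
  'g' (6) + 6 = 12 → 'm'
  'e' (4) + 6 = 10 → 'k'
  't' (19) + 6 = 25 → 'z'
Result = "luxmkz"


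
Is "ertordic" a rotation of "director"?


Word: "director", Candidate: "ertordic"
Method: check if candidate is substring of word+word
"directordirector" contains "ertordic"? No
Is rotation = No


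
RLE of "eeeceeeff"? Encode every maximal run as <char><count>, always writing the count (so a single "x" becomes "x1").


String: "eeeceeeff"
Scanning for consecutive runs:
  'e' x 3
  'c' x 1
  'e' x 3
  'f' x 2
RLE = "e3c1e3f2"


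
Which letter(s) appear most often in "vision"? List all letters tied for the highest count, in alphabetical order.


Word: "vision"
Letter counts:
  'i': 2
  'n': 1
  'o': 1
  's': 1
  'v': 1
Maximum count = 2
Most frequent = 'i' (2 times each)


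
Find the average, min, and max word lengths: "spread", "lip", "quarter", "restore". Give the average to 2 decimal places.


Lengths: "spread"=6, "lip"=3, "quarter"=7, "restore"=7
Sum = 23, Count = 4
Average = 23/4 = 5.75
= avg=5.75, min=3, max=7


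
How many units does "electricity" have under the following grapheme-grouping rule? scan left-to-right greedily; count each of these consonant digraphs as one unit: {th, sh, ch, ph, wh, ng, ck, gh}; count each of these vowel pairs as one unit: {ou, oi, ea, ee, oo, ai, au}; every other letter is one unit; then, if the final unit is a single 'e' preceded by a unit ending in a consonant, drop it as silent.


Word: "electricity" (11 letters)
Left-to-right scan:
  1. 'e' (letter)
  2. 'l' (letter)
  3. 'e' (letter)
  4. 'c' (letter)
  5. 't' (letter)
  6. 'r' (letter)
  7. 'i' (letter)
  8. 'c' (letter)
  9. 'i' (letter)
  10. 't' (letter)
  11. 'y' (letter)
Units from scan: 11
Sound units = 11 units
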